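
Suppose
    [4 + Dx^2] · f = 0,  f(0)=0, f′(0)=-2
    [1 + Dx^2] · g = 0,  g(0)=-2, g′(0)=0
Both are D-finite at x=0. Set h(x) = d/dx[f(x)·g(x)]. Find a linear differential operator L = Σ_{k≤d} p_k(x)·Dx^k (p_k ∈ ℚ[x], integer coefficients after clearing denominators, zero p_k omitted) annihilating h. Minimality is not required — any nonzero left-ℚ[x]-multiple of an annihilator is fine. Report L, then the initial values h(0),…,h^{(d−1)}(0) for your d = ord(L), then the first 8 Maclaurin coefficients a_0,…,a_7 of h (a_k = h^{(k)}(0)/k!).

L = 9 + 10·Dx^2 + Dx^4  (order 4).
h: a_k = 4, 0, -14, 0, 61/6, 0, -547/180, 0, …
ICs: h(0) = 4, h′(0) = 0, h′′(0) = -28, h′′′(0) = 0.

f: a_k = 0, -2, 0, 4/3, 0, -4/15, 0, 8/315, …
g: a_k = -2, 0, 1, 0, -1/12, 0, 1/360, 0, …
h₀=f·g: eliminate ⇒ L₀, order ≤ 2·2.
Derive L from L₀ (diff closure).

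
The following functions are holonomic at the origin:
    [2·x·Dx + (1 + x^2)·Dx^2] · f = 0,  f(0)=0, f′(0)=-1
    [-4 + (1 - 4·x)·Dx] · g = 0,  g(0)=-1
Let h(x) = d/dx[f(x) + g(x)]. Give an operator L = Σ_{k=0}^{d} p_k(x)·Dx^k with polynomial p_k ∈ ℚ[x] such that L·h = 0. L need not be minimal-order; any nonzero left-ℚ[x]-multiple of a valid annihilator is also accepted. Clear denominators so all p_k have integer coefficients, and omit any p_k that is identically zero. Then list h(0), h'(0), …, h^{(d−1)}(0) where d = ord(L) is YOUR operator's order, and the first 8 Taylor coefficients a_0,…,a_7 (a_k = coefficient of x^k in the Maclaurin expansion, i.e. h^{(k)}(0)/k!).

f: a_k = 0, -1, 0, 1/3, 0, -1/5, 0, 1/7, …
g: a_k = -1, -4, -16, -64, -256, -1024, -4096, -16384, …
L₀ := lclm(L_f,L_g); ord L₀ ≤ 2+1.
h=h₀': d/dx-closure on L₀ ⇒ L.
L = (8 - 128·x - 24·x^2) + (-49 + 8·x - 109·x^2 - 24·x^3)·Dx + (4 - 15·x - 15·x^3 - 4·x^4)·Dx^2  (order 2).
h: a_k = -5, -32, -191, -1024, -5121, -24576, -114687, -524288, …
ICs: h(0) = -5, h′(0) = -32.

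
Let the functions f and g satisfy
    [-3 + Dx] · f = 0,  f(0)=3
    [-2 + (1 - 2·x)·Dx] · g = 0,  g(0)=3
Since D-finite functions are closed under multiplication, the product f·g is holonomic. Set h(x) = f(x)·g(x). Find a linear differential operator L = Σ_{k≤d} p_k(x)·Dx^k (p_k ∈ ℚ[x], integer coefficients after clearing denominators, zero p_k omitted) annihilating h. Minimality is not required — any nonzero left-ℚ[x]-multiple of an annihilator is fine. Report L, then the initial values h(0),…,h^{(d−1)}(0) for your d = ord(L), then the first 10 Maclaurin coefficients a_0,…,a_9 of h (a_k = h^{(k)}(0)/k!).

L = (5 - 6·x) + (-1 + 2·x)·Dx  (order 1).
h: a_k = 9, 45, 261/2, 603/2, 5067/8, 51399/40, 41265/16, 2890737/560, 46258353/4480, 92518893/4480, …
ICs: h(0) = 9.

f: a_k = 3, 9, 27/2, 27/2, 81/8, 243/40, 243/80, 729/560, 2187/4480, 729/4480, …
g: a_k = 3, 6, 12, 24, 48, 96, 192, 384, 768, 1536, …
f·g: L₀ = L_f ⊗_s L_g, ord ≤ 1·1.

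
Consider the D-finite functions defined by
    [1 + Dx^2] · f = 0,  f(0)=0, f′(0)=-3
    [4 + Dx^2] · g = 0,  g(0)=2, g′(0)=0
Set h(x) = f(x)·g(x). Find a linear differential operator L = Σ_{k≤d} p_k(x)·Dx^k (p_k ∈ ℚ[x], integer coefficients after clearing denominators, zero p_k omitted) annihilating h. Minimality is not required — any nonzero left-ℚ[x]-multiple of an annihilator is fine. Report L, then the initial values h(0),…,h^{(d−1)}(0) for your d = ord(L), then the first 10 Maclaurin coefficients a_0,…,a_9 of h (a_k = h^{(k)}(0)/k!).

f: a_k = 0, -3, 0, 1/2, 0, -1/40, 0, 1/1680, 0, -1/120960, …
g: a_k = 2, 0, -4, 0, 4/3, 0, -8/45, 0, 4/315, 0, …
h₀=f·g: eliminate ⇒ L₀, order ≤ 2·2.
L = 9 + 10·Dx^2 + Dx^4  (order 4).
h: a_k = 0, -6, 0, 13, 0, -121/20, 0, 1093/840, 0, -9841/60480, …
ICs: h(0) = 0, h′(0) = -6, h′′(0) = 0, h′′′(0) = 78.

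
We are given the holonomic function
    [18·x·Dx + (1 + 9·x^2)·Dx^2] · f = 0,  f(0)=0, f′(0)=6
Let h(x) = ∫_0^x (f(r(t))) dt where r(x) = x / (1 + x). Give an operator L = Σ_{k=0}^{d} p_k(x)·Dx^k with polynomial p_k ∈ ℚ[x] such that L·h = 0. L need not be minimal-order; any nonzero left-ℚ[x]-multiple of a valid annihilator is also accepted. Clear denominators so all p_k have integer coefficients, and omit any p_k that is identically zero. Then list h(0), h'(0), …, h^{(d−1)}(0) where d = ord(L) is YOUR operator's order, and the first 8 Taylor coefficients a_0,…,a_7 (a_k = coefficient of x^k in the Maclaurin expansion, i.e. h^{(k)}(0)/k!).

f: a_k = 0, 6, 0, -18, 0, 486/5, 0, -4374/7, …
h₀=f(r): pull back L_f along r ⇒ L₀.
h=∫h₀ ⇒ L = L₀·Dx.
L = (2 + 20·x)·Dx^2 + (1 + 2·x + 10·x^2)·Dx^3  (order 3).
h: a_k = 0, 0, 3, -2, -3, 48/5, -4/5, -312/7, …
ICs: h(0) = 0, h′(0) = 0, h′′(0) = 6.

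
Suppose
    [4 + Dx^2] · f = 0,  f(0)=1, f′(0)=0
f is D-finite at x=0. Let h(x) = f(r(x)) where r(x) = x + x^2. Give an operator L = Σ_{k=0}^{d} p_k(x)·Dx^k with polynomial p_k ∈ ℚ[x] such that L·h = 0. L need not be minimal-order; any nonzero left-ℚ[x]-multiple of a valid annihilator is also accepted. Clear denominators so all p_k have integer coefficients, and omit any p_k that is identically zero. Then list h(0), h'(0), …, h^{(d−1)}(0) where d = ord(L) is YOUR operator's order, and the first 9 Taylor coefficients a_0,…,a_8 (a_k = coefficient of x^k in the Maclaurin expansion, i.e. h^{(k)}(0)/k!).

f: a_k = 1, 0, -2, 0, 2/3, 0, -4/45, 0, 2/315, …
L₀ from L_f via x↦r, Dx↦r'^{-1}Dx.
L = (4 + 24·x + 48·x^2 + 32·x^3) - 2·Dx + (1 + 2·x)·Dx^2  (order 2).
h: a_k = 1, 0, -2, -4, -4/3, 8/3, 176/45, 32/15, -208/315, …
ICs: h(0) = 1, h′(0) = 0.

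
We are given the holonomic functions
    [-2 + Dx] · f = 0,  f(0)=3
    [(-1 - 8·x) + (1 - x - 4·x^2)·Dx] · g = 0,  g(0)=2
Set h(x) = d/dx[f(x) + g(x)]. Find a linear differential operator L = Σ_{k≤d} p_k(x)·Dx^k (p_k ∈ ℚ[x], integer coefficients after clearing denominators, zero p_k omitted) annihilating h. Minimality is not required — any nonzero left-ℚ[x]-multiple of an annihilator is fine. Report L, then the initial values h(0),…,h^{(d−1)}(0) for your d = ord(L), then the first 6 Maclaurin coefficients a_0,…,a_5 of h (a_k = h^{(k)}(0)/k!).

L = (34 + 452·x + 512·x^2 + 1920·x^3 + 768·x^4) + (-25 - 228·x - 334·x^2 - 864·x^3 + 160·x^4 + 256·x^5)·Dx + (4 + x + 39·x^2 - 48·x^3 - 272·x^4 - 128·x^5)·Dx^2  (order 2).
h: a_k = 8, 32, 66, 240, 654, 10868/5, …
ICs: h(0) = 8, h′(0) = 32.

f: a_k = 3, 6, 6, 4, 2, 4/5, …
g: a_k = 2, 2, 10, 18, 58, 130, …
Weyl lclm of L_f,L_g ⇒ L₀ (ord ≤ 2).
h=h₀': d/dx-closure on L₀ ⇒ L.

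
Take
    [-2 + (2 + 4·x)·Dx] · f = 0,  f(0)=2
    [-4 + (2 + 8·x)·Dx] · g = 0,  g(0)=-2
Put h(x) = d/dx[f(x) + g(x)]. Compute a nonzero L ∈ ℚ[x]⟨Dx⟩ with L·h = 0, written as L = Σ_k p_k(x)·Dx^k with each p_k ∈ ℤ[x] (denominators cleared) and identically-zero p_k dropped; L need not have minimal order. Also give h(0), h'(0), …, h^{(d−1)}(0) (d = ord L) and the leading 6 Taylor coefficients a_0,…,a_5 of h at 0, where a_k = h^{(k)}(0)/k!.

L = -6 + (-9 - 24·x)·Dx + (-1 - 6·x - 8·x^2)·Dx^2  (order 2).
h: a_k = -2, 6, -21, 75, -1085/4, 3969/4, …
ICs: h(0) = -2, h′(0) = 6.

f: a_k = 2, 2, -1, 1, -5/4, 7/4, …
g: a_k = -2, -4, 4, -8, 20, -56, …
L₀ := lclm(L_f,L_g); ord L₀ ≤ 1+1.
h₀' ⇒ L via d/dx closure of L₀.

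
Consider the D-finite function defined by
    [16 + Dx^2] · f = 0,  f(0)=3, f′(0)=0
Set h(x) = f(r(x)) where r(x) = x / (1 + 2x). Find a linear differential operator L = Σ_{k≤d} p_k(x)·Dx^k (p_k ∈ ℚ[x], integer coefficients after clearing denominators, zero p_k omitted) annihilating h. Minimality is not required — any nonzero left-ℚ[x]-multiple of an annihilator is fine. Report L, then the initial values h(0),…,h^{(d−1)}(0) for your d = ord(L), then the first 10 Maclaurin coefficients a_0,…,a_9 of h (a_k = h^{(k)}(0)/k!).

L = 16 + (4 + 24·x + 48·x^2 + 32·x^3)·Dx + (1 + 8·x + 24·x^2 + 32·x^3 + 16·x^4)·Dx^2  (order 2).
h: a_k = 3, 0, -24, 96, -256, 512, -9856/15, -1536/5, 602624/105, -2646016/105, …
ICs: h(0) = 3, h′(0) = 0.

f: a_k = 3, 0, -24, 0, 32, 0, -256/15, 0, 512/105, 0, …
f∘r: x↦r, Dx↦Dx/r' in L_f ⇒ L₀.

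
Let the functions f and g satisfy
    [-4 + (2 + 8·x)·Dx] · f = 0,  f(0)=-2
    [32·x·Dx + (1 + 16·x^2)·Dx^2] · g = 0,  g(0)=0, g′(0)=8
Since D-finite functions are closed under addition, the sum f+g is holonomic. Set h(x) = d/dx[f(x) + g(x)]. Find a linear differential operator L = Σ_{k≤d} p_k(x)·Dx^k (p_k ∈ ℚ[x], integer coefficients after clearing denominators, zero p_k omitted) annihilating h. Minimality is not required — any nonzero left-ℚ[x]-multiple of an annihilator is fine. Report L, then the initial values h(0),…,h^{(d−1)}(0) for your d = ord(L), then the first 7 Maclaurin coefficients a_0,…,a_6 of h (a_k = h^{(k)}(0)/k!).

L = (-32 - 320·x + 1536·x^2 + 3072·x^3) + (-22 - 128·x + 320·x^2 + 6144·x^3 + 10752·x^4)·Dx + (-1 + 12·x + 96·x^2 + 384·x^3 + 1792·x^4 + 3072·x^5)·Dx^2  (order 2).
h: a_k = 4, 8, -152, 80, 1768, 1008, -36464, …
ICs: h(0) = 4, h′(0) = 8.

f: a_k = -2, -4, 4, -8, 20, -56, 168, …
g: a_k = 0, 8, 0, -128/3, 0, 2048/5, 0, …
Weyl lclm of L_f,L_g ⇒ L₀ (ord ≤ 3).
h₀' ⇒ L via d/dx closure of L₀.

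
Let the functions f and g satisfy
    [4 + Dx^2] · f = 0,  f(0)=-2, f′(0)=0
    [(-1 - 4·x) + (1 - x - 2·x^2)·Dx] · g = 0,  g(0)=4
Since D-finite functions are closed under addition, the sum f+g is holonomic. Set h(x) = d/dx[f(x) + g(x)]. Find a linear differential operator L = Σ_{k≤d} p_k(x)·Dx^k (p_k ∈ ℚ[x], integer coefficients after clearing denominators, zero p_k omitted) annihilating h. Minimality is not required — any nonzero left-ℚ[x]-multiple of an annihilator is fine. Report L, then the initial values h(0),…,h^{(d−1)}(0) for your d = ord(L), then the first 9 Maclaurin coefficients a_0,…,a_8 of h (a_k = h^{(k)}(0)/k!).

L = (576 + 2400·x + 5616·x^2 + 3360·x^3 + 3840·x^4 + 1152·x^5 + 768·x^6) + (-68 - 236·x + 240·x^2 + 488·x^3 + 560·x^4 + 672·x^5 + 448·x^6 + 256·x^7)·Dx + (144 + 600·x + 1404·x^2 + 840·x^3 + 960·x^4 + 288·x^5 + 192·x^6)·Dx^2 + (-17 - 59·x + 60·x^2 + 122·x^3 + 140·x^4 + 168·x^5 + 112·x^6 + 64·x^7)·Dx^3  (order 3).
h: a_k = 4, 32, 60, 512/3, 420, 15496/15, 2380, 1723648/315, 12276, …
ICs: h(0) = 4, h′(0) = 32, h′′(0) = 120.

f: a_k = -2, 0, 4, 0, -4/3, 0, 8/45, 0, -4/315, …
g: a_k = 4, 4, 12, 20, 44, 84, 172, 340, 684, …
Sum ⇒ L₀ = lclm(L_f,L_g) in ℚ(x)⟨Dx⟩.
Derive L from L₀ (diff closure).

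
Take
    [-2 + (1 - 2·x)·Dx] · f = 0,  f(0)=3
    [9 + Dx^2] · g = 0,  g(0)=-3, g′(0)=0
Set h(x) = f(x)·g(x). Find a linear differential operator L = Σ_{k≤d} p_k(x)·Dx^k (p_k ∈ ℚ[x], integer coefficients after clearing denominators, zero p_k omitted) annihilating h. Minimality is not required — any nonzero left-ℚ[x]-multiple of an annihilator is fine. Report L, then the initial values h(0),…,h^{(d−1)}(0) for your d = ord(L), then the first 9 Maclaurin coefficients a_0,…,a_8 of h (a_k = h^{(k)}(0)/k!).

L = (-9 + 18·x) + 4·Dx + (-1 + 2·x)·Dx^2  (order 2).
h: a_k = -9, -18, 9/2, 9, -99/8, -99/4, -3231/80, -3231/40, -146061/896, …
ICs: h(0) = -9, h′(0) = -18.

f: a_k = 3, 6, 12, 24, 48, 96, 192, 384, 768, …
g: a_k = -3, 0, 27/2, 0, -81/8, 0, 243/80, 0, -2187/4480, …
h₀=f·g: eliminate ⇒ L₀, order ≤ 1·2.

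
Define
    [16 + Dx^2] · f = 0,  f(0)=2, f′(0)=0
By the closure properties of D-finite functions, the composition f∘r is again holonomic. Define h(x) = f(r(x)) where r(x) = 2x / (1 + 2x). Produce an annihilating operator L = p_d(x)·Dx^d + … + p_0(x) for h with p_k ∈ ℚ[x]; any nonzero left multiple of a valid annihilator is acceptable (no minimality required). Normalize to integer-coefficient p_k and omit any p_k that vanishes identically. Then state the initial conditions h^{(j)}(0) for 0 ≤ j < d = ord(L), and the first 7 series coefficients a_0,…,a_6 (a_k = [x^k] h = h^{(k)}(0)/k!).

L = 64 + (4 + 24·x + 48·x^2 + 32·x^3)·Dx + (1 + 8·x + 24·x^2 + 32·x^3 + 16·x^4)·Dx^2  (order 2).
h: a_k = 2, 0, -64, 256, -1280/3, -2048/3, 351232/45, …
ICs: h(0) = 2, h′(0) = 0.

f: a_k = 2, 0, -16, 0, 64/3, 0, -512/45, …
L₀ from L_f via x↦r, Dx↦r'^{-1}Dx.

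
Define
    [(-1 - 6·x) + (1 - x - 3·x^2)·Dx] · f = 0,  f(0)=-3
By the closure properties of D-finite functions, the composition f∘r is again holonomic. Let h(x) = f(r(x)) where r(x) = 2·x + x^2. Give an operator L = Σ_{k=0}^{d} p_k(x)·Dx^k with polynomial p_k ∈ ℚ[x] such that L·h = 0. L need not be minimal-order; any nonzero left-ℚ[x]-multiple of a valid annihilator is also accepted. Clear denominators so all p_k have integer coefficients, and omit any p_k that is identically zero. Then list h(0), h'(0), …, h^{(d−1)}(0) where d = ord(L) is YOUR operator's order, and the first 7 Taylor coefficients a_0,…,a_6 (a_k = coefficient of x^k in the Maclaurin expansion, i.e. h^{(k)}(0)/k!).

f: a_k = -3, -3, -12, -21, -57, -120, -291, …
f∘r: x↦r, Dx↦Dx/r' in L_f ⇒ L₀.
L = (2 + 26·x + 36·x^2 + 12·x^3) + (-1 + 2·x + 13·x^2 + 12·x^3 + 3·x^4)·Dx  (order 1).
h: a_k = -3, -6, -51, -216, -1176, -5790, -29613, …
ICs: h(0) = -3.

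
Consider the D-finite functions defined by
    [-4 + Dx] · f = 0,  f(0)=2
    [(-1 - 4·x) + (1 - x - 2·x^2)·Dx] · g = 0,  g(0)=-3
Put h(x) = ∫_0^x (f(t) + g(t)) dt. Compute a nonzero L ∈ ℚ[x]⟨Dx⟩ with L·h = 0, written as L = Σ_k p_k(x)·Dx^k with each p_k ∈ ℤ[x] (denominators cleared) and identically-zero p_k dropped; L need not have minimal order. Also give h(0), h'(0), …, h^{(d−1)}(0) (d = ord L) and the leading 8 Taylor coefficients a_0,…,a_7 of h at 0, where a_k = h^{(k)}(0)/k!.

f: a_k = 2, 8, 16, 64/3, 64/3, 256/15, 512/45, 2048/315, …
g: a_k = -3, -3, -9, -15, -33, -63, -129, -255, …
L₀ := lclm(L_f,L_g); ord L₀ ≤ 1+1.
∫: right-multiply L₀ by Dx.
L = (8 + 192·x^2 + 128·x^3)·Dx + (10 - 44·x - 72·x^2 + 64·x^3 + 64·x^4)·Dx^2 + (-3 + 11·x + 6·x^2 - 24·x^3 - 16·x^4)·Dx^3  (order 3).
h: a_k = 0, -1, 5/2, 7/3, 19/12, -7/3, -689/90, -5293/315, …
ICs: h(0) = 0, h′(0) = -1, h′′(0) = 5.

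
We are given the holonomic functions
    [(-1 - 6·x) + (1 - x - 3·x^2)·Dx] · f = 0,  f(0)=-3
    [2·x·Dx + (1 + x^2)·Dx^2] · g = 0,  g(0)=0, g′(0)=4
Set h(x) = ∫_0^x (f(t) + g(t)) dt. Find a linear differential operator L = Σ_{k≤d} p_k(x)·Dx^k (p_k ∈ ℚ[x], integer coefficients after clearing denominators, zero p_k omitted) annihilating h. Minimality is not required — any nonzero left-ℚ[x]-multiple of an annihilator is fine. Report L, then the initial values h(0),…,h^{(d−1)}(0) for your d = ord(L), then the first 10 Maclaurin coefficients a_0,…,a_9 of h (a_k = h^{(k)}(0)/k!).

f: a_k = -3, -3, -12, -21, -57, -120, -291, -651, -1524, -3477, …
g: a_k = 0, 4, 0, -4/3, 0, 4/5, 0, -4/7, 0, 4/9, …
Weyl lclm of L_f,L_g ⇒ L₀ (ord ≤ 3).
∫: right-multiply L₀ by Dx.
L = (-8 + 32·x + 300·x^2 + 504·x^3 + 1134·x^4 + 162·x^6)·Dx^2 + (22 + 148·x + 184·x^2 + 576·x^3 + 441·x^4 + 918·x^5 + 27·x^6 + 162·x^7)·Dx^3 + (-4 - 6·x - 18·x^2 + 60·x^3 + 85·x^4 + 75·x^5 + 126·x^6 + 9·x^7 + 27·x^8)·Dx^4  (order 4).
h: a_k = 0, -3, 1/2, -4, -67/12, -57/5, -298/15, -291/7, -4561/56, -508/3, …
ICs: h(0) = 0, h′(0) = -3, h′′(0) = 1, h′′′(0) = -24.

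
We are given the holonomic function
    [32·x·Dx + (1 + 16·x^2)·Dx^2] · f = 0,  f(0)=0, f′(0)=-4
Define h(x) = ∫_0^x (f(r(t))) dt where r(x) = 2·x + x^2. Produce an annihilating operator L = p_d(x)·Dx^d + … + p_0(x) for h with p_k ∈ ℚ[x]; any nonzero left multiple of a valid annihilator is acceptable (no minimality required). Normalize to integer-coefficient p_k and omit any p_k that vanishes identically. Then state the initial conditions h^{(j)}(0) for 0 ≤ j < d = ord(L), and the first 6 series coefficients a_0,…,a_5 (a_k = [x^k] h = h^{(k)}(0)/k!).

L = (-1 + 128·x + 256·x^2 + 192·x^3 + 48·x^4)·Dx^2 + (1 + x + 64·x^2 + 128·x^3 + 80·x^4 + 16·x^5)·Dx^3  (order 3).
h: a_k = 0, 0, -4, -4/3, 128/3, 256/5, …
ICs: h(0) = 0, h′(0) = 0, h′′(0) = -8.

f: a_k = 0, -4, 0, 64/3, 0, -1024/5, …
h₀=f(r): pull back L_f along r ⇒ L₀.
h=∫₀ˣh₀: take L = L₀·Dx.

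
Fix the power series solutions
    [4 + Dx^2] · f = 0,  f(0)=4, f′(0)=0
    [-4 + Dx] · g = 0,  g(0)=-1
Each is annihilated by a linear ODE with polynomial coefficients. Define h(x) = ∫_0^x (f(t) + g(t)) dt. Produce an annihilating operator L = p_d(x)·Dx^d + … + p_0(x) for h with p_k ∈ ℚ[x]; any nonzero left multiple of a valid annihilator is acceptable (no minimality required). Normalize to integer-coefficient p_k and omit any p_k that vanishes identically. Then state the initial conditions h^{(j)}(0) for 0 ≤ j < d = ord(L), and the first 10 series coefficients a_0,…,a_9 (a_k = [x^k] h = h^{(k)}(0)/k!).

f: a_k = 4, 0, -8, 0, 8/3, 0, -16/45, 0, 8/315, 0, …
g: a_k = -1, -4, -8, -32/3, -32/3, -128/15, -256/45, -1024/315, -512/315, -2048/2835, …
Sum ⇒ L₀ = lclm(L_f,L_g) in ℚ(x)⟨Dx⟩.
Integrate: L := L₀·Dx.
L = -16·Dx + 4·Dx^2 - 4·Dx^3 + Dx^4  (order 4).
h: a_k = 0, 3, -2, -16/3, -8/3, -8/5, -64/45, -272/315, -128/315, -8/45, …
ICs: h(0) = 0, h′(0) = 3, h′′(0) = -4, h′′′(0) = -32.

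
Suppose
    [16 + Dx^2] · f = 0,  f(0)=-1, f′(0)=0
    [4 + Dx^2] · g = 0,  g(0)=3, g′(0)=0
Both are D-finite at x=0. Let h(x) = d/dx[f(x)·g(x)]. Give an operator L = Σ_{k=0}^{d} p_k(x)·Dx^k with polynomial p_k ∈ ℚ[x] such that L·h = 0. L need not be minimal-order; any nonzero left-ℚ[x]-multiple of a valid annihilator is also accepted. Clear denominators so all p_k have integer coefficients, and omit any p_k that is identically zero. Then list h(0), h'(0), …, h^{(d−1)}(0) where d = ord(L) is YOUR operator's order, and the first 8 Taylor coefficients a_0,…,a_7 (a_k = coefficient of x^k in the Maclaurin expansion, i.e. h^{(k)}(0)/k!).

L = 144 + 40·Dx^2 + Dx^4  (order 4).
h: a_k = 0, 60, 0, -328, 0, 584, 0, -52496/105, …
ICs: h(0) = 0, h′(0) = 60, h′′(0) = 0, h′′′(0) = -1968.

f: a_k = -1, 0, 8, 0, -32/3, 0, 256/45, 0, …
g: a_k = 3, 0, -6, 0, 2, 0, -4/15, 0, …
Product ⇒ symmetric product L₀, ord ≤ 4.
Differentiate: ansatz ord ≤ ord L₀ ⇒ L.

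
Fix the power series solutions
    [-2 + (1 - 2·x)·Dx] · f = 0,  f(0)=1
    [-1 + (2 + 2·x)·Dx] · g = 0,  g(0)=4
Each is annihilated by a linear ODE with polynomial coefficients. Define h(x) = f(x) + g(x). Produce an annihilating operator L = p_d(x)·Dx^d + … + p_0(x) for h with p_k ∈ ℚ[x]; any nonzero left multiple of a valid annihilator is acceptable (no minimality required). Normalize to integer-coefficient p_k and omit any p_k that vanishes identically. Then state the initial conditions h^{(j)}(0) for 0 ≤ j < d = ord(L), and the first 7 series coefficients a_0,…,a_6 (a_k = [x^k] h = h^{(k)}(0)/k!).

f: a_k = 1, 2, 4, 8, 16, 32, 64, …
g: a_k = 4, 2, -1/2, 1/4, -5/32, 7/64, -21/256, …
Sum ⇒ L₀ = lclm(L_f,L_g) in ℚ(x)⟨Dx⟩.
L = (-6 - 4·x) + (11 + 20·x + 12·x^2)·Dx + (-2 - 2·x + 8·x^2 + 8·x^3)·Dx^2  (order 2).
h: a_k = 5, 4, 7/2, 33/4, 507/32, 2055/64, 16363/256, …
ICs: h(0) = 5, h′(0) = 4.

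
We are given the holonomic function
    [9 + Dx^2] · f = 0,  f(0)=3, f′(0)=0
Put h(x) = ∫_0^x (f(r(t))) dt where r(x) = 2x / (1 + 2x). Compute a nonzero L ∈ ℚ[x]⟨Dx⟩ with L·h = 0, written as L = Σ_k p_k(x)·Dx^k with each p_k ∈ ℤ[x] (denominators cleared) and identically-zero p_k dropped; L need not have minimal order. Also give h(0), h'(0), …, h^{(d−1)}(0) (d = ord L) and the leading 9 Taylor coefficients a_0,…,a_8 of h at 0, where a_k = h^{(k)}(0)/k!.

f: a_k = 3, 0, -27/2, 0, 81/8, 0, -243/80, 0, 2187/4480, …
Substitute x→r, Dx→(1/r')Dx; clear ⇒ L₀.
∫: right-multiply L₀ by Dx.
L = 36·Dx + (4 + 24·x + 48·x^2 + 32·x^3)·Dx^2 + (1 + 8·x + 24·x^2 + 32·x^3 + 16·x^4)·Dx^3  (order 3).
h: a_k = 0, 3, 0, -18, 54, -486/5, 72, 1404/5, -8262/5, …
ICs: h(0) = 0, h′(0) = 3, h′′(0) = 0.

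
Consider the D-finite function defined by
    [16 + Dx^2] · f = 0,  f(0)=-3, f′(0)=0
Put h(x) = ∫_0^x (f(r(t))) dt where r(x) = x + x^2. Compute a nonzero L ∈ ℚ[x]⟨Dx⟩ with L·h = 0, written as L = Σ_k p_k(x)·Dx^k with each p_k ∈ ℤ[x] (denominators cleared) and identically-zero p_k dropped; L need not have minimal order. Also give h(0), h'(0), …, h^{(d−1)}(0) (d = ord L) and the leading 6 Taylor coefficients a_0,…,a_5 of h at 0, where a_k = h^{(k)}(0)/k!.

L = (16 + 96·x + 192·x^2 + 128·x^3)·Dx - 2·Dx^2 + (1 + 2·x)·Dx^3  (order 3).
h: a_k = 0, -3, 0, 8, 12, -8/5, …
ICs: h(0) = 0, h′(0) = -3, h′′(0) = 0.

f: a_k = -3, 0, 24, 0, -32, 0, …
Substitute x→r, Dx→(1/r')Dx; clear ⇒ L₀.
∫: right-multiply L₀ by Dx.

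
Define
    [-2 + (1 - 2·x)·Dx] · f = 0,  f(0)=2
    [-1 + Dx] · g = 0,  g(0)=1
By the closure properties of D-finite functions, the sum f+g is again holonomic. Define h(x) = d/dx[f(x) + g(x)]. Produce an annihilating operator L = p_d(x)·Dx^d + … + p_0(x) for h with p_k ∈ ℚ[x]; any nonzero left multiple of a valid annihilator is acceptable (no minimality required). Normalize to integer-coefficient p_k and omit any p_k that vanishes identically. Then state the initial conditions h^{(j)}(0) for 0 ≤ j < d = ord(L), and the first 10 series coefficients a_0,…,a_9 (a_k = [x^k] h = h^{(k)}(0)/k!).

L = (20 + 8·x) + (-23 - 4·x + 4·x^2)·Dx + (3 - 4·x - 4·x^2)·Dx^2  (order 2).
h: a_k = 5, 17, 97/2, 769/6, 7681/24, 92161/120, 1290241/720, 20643841/5040, 371589121/40320, 7431782401/362880, …
ICs: h(0) = 5, h′(0) = 17.

f: a_k = 2, 4, 8, 16, 32, 64, 128, 256, 512, 1024, …
g: a_k = 1, 1, 1/2, 1/6, 1/24, 1/120, 1/720, 1/5040, 1/40320, 1/362880, …
h₀=f+g: left-lcm gives L₀, ord ≤ 2.
Differentiate: ansatz ord ≤ ord L₀ ⇒ L.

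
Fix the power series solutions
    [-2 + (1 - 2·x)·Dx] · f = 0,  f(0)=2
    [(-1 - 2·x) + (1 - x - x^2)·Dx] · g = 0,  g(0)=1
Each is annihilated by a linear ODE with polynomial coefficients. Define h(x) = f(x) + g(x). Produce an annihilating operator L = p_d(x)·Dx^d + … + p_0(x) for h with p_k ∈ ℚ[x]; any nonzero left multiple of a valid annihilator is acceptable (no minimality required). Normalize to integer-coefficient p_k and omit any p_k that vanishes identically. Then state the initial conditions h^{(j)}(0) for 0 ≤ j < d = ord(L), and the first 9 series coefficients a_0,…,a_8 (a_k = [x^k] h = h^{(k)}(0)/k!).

f: a_k = 2, 4, 8, 16, 32, 64, 128, 256, 512, …
g: a_k = 1, 1, 2, 3, 5, 8, 13, 21, 34, …
f+g: L₀ = lclm(L_f,L_g), ord ≤ 1+1.
L = (-12·x + 12·x^2 - 8·x^3) + (4 - 6·x - 6·x^2 + 16·x^3 - 16·x^4)·Dx + (-1 + 5·x - 9·x^2 + 6·x^3 + 2·x^4 - 4·x^5)·Dx^2  (order 2).
h: a_k = 3, 5, 10, 19, 37, 72, 141, 277, 546, …
ICs: h(0) = 3, h′(0) = 5.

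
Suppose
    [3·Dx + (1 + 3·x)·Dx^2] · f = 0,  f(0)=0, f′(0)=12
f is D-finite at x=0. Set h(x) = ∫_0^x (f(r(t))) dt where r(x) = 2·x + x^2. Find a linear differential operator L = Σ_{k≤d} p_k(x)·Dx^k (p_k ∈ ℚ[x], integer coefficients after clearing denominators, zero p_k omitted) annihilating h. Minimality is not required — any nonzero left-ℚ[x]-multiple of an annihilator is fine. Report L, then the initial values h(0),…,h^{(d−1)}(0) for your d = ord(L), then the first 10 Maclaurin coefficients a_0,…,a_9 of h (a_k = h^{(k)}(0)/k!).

f: a_k = 0, 12, -18, 36, -81, 972/5, -486, 8748/7, -6561/2, 8748, …
h₀=f(r): pull back L_f along r ⇒ L₀.
Integrate: L := L₀·Dx.
L = (5 + 6·x + 3·x^2)·Dx^2 + (1 + 7·x + 9·x^2 + 3·x^3)·Dx^3  (order 3).
h: a_k = 0, 0, 12, -20, 54, -882/5, 3204/5, -17460/7, 71361/7, -43209, …
ICs: h(0) = 0, h′(0) = 0, h′′(0) = 24.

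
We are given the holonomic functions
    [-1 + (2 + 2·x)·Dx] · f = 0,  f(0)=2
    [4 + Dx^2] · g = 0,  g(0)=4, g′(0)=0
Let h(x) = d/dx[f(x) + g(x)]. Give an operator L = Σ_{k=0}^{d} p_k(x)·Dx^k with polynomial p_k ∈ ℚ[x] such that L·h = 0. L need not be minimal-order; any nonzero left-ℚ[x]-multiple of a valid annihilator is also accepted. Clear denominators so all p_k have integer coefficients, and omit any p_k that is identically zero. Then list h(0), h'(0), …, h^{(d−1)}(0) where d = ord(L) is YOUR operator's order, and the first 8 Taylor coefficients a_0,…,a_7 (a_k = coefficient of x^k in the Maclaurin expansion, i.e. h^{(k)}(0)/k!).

L = (-124 - 128·x - 64·x^2) + (-152 - 408·x - 384·x^2 - 128·x^3)·Dx + (-31 - 32·x - 16·x^2)·Dx^2 + (-38 - 102·x - 96·x^2 - 32·x^3)·Dx^3  (order 3).
h: a_k = 1, -33/2, 3/8, 497/48, 35/128, -9137/3840, 231/1024, -4063/645120, …
ICs: h(0) = 1, h′(0) = -33/2, h′′(0) = 3/4.

f: a_k = 2, 1, -1/4, 1/8, -5/64, 7/128, -21/512, 33/1024, …
g: a_k = 4, 0, -8, 0, 8/3, 0, -16/45, 0, …
L₀ := lclm(L_f,L_g); ord L₀ ≤ 1+2.
Derive L from L₀ (diff closure).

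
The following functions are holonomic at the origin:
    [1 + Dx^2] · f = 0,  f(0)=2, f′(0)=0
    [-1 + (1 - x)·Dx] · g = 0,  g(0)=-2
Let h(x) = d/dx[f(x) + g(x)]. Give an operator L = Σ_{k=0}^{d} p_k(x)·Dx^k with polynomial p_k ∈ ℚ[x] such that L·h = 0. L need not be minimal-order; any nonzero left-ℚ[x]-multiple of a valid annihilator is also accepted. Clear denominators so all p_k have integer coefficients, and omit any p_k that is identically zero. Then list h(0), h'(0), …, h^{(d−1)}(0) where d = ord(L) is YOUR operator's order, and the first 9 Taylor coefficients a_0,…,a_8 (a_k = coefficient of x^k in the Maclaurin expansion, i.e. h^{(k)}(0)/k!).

f: a_k = 2, 0, -1, 0, 1/12, 0, -1/360, 0, 1/20160, …
g: a_k = -2, -2, -2, -2, -2, -2, -2, -2, -2, …
f+g: L₀ = lclm(L_f,L_g), ord ≤ 2+1.
Derive L from L₀ (diff closure).
L = (26 - 4·x + 2·x^2) + (-7 + 9·x - 3·x^2 + x^3)·Dx + (26 - 4·x + 2·x^2)·Dx^2 + (-7 + 9·x - 3·x^2 + x^3)·Dx^3  (order 3).
h: a_k = -2, -6, -6, -23/3, -10, -721/60, -14, -40319/2520, -18, …
ICs: h(0) = -2, h′(0) = -6, h′′(0) = -12.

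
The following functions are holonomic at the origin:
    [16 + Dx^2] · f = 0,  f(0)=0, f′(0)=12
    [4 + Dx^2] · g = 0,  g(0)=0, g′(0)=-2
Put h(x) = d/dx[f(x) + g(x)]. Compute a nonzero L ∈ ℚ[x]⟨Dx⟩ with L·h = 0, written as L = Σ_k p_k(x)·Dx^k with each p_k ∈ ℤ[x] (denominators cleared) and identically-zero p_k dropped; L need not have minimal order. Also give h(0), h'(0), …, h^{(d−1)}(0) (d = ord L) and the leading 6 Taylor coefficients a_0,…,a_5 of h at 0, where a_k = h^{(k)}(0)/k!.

L = 64 + 20·Dx^2 + Dx^4  (order 4).
h: a_k = 10, 0, -92, 0, 380/3, 0, …
ICs: h(0) = 10, h′(0) = 0, h′′(0) = -184, h′′′(0) = 0.

f: a_k = 0, 12, 0, -32, 0, 128/5, …
g: a_k = 0, -2, 0, 4/3, 0, -4/15, …
L₀ := lclm(L_f,L_g); ord L₀ ≤ 2+2.
Derive L from L₀ (diff closure).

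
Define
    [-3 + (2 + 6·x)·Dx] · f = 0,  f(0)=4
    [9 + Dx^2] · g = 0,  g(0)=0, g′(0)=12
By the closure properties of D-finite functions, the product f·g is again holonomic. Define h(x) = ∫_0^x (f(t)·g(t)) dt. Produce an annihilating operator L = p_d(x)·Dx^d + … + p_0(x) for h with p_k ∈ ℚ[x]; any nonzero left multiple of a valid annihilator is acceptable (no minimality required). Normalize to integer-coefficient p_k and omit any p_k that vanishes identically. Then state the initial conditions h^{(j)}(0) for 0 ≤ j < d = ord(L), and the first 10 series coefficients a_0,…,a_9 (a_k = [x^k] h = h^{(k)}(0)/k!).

L = (63 + 216·x + 324·x^2)·Dx + (-12 - 36·x)·Dx^2 + (4 + 24·x + 36·x^2)·Dx^3  (order 3).
h: a_k = 0, 0, 24, 24, -63/2, -27/5, -513/80, 19683/560, -238869/3584, 625887/4480, …
ICs: h(0) = 0, h′(0) = 0, h′′(0) = 48.

f: a_k = 4, 6, -9/2, 27/4, -405/32, 1701/64, -15309/256, 72171/512, -2814669/8192, 14073345/16384, …
g: a_k = 0, 12, 0, -18, 0, 81/10, 0, -243/140, 0, 243/1120, …
Product ⇒ symmetric product L₀, ord ≤ 2.
h=∫h₀ ⇒ L = L₀·Dx.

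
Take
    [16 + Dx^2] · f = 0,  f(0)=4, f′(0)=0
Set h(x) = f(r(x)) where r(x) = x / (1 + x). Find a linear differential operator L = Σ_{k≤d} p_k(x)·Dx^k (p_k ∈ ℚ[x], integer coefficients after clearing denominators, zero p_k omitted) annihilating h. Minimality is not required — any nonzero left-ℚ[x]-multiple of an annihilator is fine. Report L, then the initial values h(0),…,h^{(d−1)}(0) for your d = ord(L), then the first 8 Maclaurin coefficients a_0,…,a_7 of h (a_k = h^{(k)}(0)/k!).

f: a_k = 4, 0, -32, 0, 128/3, 0, -1024/45, 0, …
Substitute x→r, Dx→(1/r')Dx; clear ⇒ L₀.
L = 16 + (2 + 6·x + 6·x^2 + 2·x^3)·Dx + (1 + 4·x + 6·x^2 + 4·x^3 + x^4)·Dx^2  (order 2).
h: a_k = 4, 0, -32, 64, -160/3, -128/3, 10976/45, -2624/5, …
ICs: h(0) = 4, h′(0) = 0.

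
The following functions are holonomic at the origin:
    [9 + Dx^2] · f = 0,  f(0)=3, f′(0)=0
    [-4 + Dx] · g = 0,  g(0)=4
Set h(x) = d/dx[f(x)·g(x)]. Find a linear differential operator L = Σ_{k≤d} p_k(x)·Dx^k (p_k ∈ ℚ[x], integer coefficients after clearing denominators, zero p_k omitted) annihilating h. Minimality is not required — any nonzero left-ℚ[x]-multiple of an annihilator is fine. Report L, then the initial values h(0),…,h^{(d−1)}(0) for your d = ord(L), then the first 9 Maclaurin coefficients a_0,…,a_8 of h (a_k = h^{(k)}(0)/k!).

f: a_k = 3, 0, -27/2, 0, 81/8, 0, -243/80, 0, 2187/4480, …
g: a_k = 4, 16, 32, 128/3, 128/3, 512/15, 1024/45, 4096/315, 2048/315, …
Product ⇒ symmetric product L₀, ord ≤ 2.
h=h₀': d/dx-closure on L₀ ⇒ L.
L = 25 - 8·Dx + Dx^2  (order 2).
h: a_k = 48, 84, -264, -1054, -1558, -11753/10, -4031/15, 164833/420, 430441/840, …
ICs: h(0) = 48, h′(0) = 84.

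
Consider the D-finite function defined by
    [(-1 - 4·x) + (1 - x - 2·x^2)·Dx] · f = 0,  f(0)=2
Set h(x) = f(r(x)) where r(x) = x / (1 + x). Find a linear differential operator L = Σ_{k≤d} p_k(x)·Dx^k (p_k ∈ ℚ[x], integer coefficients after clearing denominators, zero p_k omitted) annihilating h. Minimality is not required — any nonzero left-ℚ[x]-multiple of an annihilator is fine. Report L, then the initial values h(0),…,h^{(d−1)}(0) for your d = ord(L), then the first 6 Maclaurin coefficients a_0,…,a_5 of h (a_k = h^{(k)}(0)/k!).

L = (1 + 5·x) + (-1 - 2·x + x^2 + 2·x^3)·Dx  (order 1).
h: a_k = 2, 2, 4, 0, 8, -8, …
ICs: h(0) = 2.

f: a_k = 2, 2, 6, 10, 22, 42, …
L₀ from L_f via x↦r, Dx↦r'^{-1}Dx.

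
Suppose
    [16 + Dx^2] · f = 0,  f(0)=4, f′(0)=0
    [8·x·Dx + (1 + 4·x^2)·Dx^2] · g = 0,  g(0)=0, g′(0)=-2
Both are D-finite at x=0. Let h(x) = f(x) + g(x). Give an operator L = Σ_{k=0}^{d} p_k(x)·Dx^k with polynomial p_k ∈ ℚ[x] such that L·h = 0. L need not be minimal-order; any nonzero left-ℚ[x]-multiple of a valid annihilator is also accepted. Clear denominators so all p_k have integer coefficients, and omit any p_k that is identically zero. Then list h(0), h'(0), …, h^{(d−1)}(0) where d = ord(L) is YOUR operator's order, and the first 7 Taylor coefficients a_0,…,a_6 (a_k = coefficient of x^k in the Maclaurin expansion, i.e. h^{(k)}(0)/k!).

L = (-512·x + 5120·x^3 + 4096·x^5)·Dx + (16 + 512·x^2 + 2304·x^4 + 2048·x^6)·Dx^2 + (-32·x + 320·x^3 + 256·x^5)·Dx^3 + (1 + 32·x^2 + 144·x^4 + 128·x^6)·Dx^4  (order 4).
h: a_k = 4, -2, -32, 8/3, 128/3, -32/5, -1024/45, …
ICs: h(0) = 4, h′(0) = -2, h′′(0) = -64, h′′′(0) = 16.

f: a_k = 4, 0, -32, 0, 128/3, 0, -1024/45, …
g: a_k = 0, -2, 0, 8/3, 0, -32/5, 0, …
f+g: L₀ = lclm(L_f,L_g), ord ≤ 2+2.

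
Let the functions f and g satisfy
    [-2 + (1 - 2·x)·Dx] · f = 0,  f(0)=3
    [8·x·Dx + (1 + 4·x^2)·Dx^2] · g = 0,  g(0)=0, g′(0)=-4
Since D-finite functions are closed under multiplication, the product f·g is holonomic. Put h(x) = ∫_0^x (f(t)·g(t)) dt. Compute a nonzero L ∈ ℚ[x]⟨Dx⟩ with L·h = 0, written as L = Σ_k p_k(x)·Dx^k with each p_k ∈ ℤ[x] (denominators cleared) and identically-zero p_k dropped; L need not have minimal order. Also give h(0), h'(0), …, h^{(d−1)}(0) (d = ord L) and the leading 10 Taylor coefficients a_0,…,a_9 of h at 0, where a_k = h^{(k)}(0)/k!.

f: a_k = 3, 6, 12, 24, 48, 96, 192, 384, 768, 1536, …
g: a_k = 0, -4, 0, 16/3, 0, -64/5, 0, 256/7, 0, -1024/9, …
f·g: L₀ = L_f ⊗_s L_g, ord ≤ 1·2.
Integrate: L := L₀·Dx.
L = 16·x·Dx + (4 - 8·x + 32·x^2)·Dx^2 + (-1 + 2·x - 4·x^2 + 8·x^3)·Dx^3  (order 3).
h: a_k = 0, 0, -6, -8, -8, -64/5, -416/15, -1664/35, -2432/35, -38912/315, …
ICs: h(0) = 0, h′(0) = 0, h′′(0) = -12.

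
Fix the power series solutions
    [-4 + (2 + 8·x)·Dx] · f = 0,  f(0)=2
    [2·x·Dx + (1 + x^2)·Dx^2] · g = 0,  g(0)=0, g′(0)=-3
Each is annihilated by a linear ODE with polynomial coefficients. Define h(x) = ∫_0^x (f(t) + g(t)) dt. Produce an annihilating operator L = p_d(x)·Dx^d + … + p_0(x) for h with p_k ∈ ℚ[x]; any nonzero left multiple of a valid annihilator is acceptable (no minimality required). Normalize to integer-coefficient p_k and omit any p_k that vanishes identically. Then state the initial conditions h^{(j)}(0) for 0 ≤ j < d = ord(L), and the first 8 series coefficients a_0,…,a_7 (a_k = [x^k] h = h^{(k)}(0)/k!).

f: a_k = 2, 4, -4, 8, -20, 56, -168, 528, …
g: a_k = 0, -3, 0, 1, 0, -3/5, 0, 3/7, …
Sum ⇒ L₀ = lclm(L_f,L_g) in ℚ(x)⟨Dx⟩.
Integrate: L := L₀·Dx.
L = (-2 - 20·x + 6·x^2 + 12·x^3)·Dx^2 + (-7 - 8·x - 25·x^2 + 24·x^3 + 42·x^4)·Dx^3 + (-1 - 3·x + 6·x^2 + 9·x^3 + 7·x^4 + 12·x^5)·Dx^4  (order 4).
h: a_k = 0, 2, 1/2, -4/3, 9/4, -4, 277/30, -24, …
ICs: h(0) = 0, h′(0) = 2, h′′(0) = 1, h′′′(0) = -8.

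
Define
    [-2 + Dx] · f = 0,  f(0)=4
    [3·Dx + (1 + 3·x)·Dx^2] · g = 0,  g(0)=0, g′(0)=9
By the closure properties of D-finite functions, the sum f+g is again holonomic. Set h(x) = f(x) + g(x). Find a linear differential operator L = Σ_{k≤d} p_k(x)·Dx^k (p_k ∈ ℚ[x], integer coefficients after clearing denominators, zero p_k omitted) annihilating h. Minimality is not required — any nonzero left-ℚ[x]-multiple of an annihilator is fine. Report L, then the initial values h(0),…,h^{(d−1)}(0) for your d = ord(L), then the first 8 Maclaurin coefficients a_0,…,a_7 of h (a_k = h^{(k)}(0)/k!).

L = (-48 - 36·x)·Dx + (14 - 24·x - 36·x^2)·Dx^2 + (5 + 21·x + 18·x^2)·Dx^3  (order 3).
h: a_k = 4, 17, -11/2, 97/3, -697/12, 2203/15, -32773/90, 295277/315, …
ICs: h(0) = 4, h′(0) = 17, h′′(0) = -11.

f: a_k = 4, 8, 8, 16/3, 8/3, 16/15, 16/45, 32/315, …
g: a_k = 0, 9, -27/2, 27, -243/4, 729/5, -729/2, 6561/7, …
Weyl lclm of L_f,L_g ⇒ L₀ (ord ≤ 3).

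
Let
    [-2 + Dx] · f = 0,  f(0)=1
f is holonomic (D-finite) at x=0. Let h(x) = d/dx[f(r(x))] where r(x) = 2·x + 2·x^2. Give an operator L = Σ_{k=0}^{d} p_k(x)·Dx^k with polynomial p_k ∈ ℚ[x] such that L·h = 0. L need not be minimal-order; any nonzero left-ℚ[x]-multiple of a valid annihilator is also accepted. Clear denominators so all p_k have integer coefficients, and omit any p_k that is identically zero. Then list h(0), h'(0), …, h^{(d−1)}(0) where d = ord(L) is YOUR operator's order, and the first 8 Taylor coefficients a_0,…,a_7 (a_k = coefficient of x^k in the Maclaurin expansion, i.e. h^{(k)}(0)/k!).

L = (6 + 16·x + 16·x^2) + (-1 - 2·x)·Dx  (order 1).
h: a_k = 4, 24, 80, 608/3, 416, 11072/15, 52096/45, 11520/7, …
ICs: h(0) = 4.

f: a_k = 1, 2, 2, 4/3, 2/3, 4/15, 4/45, 8/315, …
Change of var in L_f (x↦r) gives L₀.
h₀' ⇒ L via d/dx closure of L₀.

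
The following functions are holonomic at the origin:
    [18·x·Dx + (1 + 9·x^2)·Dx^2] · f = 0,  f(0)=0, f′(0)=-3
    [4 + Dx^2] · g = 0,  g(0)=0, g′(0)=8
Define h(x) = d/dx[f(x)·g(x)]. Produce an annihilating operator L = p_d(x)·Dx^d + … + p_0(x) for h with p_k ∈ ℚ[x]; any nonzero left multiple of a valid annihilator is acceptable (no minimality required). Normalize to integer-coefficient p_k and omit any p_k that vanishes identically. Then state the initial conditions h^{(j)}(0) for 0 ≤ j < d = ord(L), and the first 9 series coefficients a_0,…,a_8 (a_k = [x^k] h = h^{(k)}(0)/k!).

L = (52480 + 1115424·x^2 + 18751824·x^4 + 15209856·x^6 + 3464208·x^8 - 11337408·x^10 + 34012224·x^12) + (31032·x + 1320624·x^3 + 10701720·x^5 + 13646880·x^7 + 18895680·x^9 + 34012224·x^11)·Dx + (13640 + 300780·x^2 + 4978584·x^4 + 5269212·x^6 + 3621672·x^8 + 2834352·x^10 + 17006112·x^12)·Dx^2 + (7758·x + 330156·x^3 + 2675430·x^5 + 3411720·x^7 + 4723920·x^9 + 8503056·x^11)·Dx^3 + (130 + 5481·x^2 + 72657·x^4 + 366687·x^6 + 688905·x^8 + 1417176·x^10 + 2125764·x^12)·Dx^4  (order 4).
h: a_k = 0, -48, 0, 352, 0, -2640, 0, 332224/15, 0, …
ICs: h(0) = 0, h′(0) = -48, h′′(0) = 0, h′′′(0) = 2112.

f: a_k = 0, -3, 0, 9, 0, -243/5, 0, 2187/7, 0, …
g: a_k = 0, 8, 0, -16/3, 0, 16/15, 0, -32/315, 0, …
Sym-product of L_f,L_g gives L₀ (≤ ord 4).
h=h₀': d/dx-closure on L₀ ⇒ L.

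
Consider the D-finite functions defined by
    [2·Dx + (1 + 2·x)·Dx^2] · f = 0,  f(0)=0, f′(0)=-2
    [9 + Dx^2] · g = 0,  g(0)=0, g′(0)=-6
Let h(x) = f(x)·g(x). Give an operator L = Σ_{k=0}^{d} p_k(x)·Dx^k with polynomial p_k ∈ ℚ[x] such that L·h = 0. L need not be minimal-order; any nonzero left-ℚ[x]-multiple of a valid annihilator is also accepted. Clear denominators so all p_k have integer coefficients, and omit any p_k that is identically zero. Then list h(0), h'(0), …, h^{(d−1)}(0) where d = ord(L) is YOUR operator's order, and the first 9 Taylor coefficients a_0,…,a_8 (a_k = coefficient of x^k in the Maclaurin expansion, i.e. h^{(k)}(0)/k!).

f: a_k = 0, -2, 2, -8/3, 4, -32/5, 32/3, -128/7, 32, …
g: a_k = 0, -6, 0, 9, 0, -81/20, 0, 243/280, 0, …
Product ⇒ symmetric product L₀, ord ≤ 4.
L = (63 + 1053·x + 3969·x^2 + 5832·x^3 + 2916·x^4) + (63 + 450·x + 972·x^2 + 648·x^3)·Dx + (25 + 270·x + 918·x^2 + 1296·x^3 + 648·x^4)·Dx^2 + (7 + 50·x + 108·x^2 + 72·x^3)·Dx^3 + (2 + 17·x + 53·x^2 + 72·x^3 + 36·x^4)·Dx^4  (order 4).
h: a_k = 0, 0, 12, -12, -2, -6, 45/2, -361/10, 1713/28, …
ICs: h(0) = 0, h′(0) = 0, h′′(0) = 24, h′′′(0) = -72.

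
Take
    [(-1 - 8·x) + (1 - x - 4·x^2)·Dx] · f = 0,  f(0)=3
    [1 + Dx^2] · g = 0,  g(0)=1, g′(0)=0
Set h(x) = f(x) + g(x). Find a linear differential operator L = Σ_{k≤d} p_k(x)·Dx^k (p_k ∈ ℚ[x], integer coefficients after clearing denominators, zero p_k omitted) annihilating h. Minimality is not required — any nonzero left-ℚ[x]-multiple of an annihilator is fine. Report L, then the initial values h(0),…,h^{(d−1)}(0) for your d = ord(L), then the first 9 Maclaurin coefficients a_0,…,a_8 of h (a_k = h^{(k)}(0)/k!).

f: a_k = 3, 3, 15, 27, 87, 195, 543, 1323, 3495, …
g: a_k = 1, 0, -1/2, 0, 1/24, 0, -1/720, 0, 1/40320, …
f+g: L₀ = lclm(L_f,L_g), ord ≤ 1+2.
L = (55 + 486·x + 553·x^2 + 1488·x^3 + 80·x^4 + 128·x^5) + (-11 - 11·x - 23·x^2 + 169·x^3 + 348·x^4 + 48·x^5 + 64·x^6)·Dx + (55 + 486·x + 553·x^2 + 1488·x^3 + 80·x^4 + 128·x^5)·Dx^2 + (-11 - 11·x - 23·x^2 + 169·x^3 + 348·x^4 + 48·x^5 + 64·x^6)·Dx^3  (order 3).
h: a_k = 4, 3, 29/2, 27, 2089/24, 195, 390959/720, 1323, 140918401/40320, …
ICs: h(0) = 4, h′(0) = 3, h′′(0) = 29.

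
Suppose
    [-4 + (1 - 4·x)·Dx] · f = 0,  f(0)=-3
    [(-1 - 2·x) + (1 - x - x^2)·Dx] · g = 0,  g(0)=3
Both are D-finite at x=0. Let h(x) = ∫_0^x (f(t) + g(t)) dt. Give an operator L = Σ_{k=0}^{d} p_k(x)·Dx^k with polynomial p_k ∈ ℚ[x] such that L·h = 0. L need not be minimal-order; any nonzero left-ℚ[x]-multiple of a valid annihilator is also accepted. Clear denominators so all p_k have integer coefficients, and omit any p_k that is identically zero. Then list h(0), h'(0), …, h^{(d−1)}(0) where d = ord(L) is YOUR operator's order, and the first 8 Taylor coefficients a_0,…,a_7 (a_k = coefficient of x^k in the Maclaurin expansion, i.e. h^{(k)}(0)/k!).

L = (-16 - 72·x + 24·x^2 - 32·x^3)·Dx + (28 - 38·x - 54·x^2 + 16·x^3 - 64·x^4)·Dx^2 + (-3 + 17·x - 23·x^2 + 14·x^3 - 4·x^4 - 16·x^5)·Dx^3  (order 3).
h: a_k = 0, 0, -9/2, -14, -183/4, -753/5, -508, -12249/7, …
ICs: h(0) = 0, h′(0) = 0, h′′(0) = -9.

f: a_k = -3, -12, -48, -192, -768, -3072, -12288, -49152, …
g: a_k = 3, 3, 6, 9, 15, 24, 39, 63, …
f+g: L₀ = lclm(L_f,L_g), ord ≤ 1+1.
h=∫h₀ ⇒ L = L₀·Dx.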